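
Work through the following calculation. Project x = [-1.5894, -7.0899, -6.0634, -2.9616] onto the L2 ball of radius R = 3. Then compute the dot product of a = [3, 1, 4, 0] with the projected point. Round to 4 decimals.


Step 1: Compute ||x|| (intermediates to 6 decimals).
||x|| = sqrt((-1.5894)^2 + (-7.0899)^2 + (-6.0634)^2 + (-2.9616)^2) = 9.916086
Step 2: Project.
Since ||x|| > R, scale = R/||x|| = 3/9.916086 = 0.302539, proj(x) = scale * x
proj(x) = [-0.480855, -2.144971, -1.834415, -0.896]
Step 3: Dot product.
a^T * proj(x) = 3*(-0.480855) + 1*(-2.144971) + 4*(-1.834415) + 0*(-0.896) = -10.9252


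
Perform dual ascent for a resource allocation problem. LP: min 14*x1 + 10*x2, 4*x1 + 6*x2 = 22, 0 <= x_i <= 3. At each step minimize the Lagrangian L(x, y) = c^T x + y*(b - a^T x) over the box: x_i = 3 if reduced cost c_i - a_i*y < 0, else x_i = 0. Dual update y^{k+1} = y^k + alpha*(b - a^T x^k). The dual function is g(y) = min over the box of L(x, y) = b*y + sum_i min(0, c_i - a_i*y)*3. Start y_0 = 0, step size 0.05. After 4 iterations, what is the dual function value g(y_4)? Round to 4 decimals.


Dual ascent for LP: min 14*x1 + 10*x2, 4*x1 + 6*x2 = 22, 0 <= x_i <= 3
Step 1: y^k = 0.0, reduced costs: (14.0, 10.0)
  x^k = (0.0, 0.0), subgradient = b - a^T x = 22.0
  y^{k+1} = 0.0 + 0.05*22.0 = 1.1
Step 2: y^k = 1.1, reduced costs: (9.6, 3.4)
  x^k = (0.0, 0.0), subgradient = b - a^T x = 22.0
  y^{k+1} = 1.1 + 0.05*22.0 = 2.2
Step 3: y^k = 2.2, reduced costs: (5.2, -3.2)
  x^k = (0.0, 3.0), subgradient = b - a^T x = 4.0
  y^{k+1} = 2.2 + 0.05*4.0 = 2.4
Step 4: y^k = 2.4, reduced costs: (4.4, -4.4)
  x^k = (0.0, 3.0), subgradient = b - a^T x = 4.0
  y^{k+1} = 2.4 + 0.05*4.0 = 2.6
Dual objective at y_4 = 2.6: reduced costs (3.6, -5.6), box minimizer x = (0.0, 3.0)
g(y_4) = b*y + (c1 - a1*y)*x1 + (c2 - a2*y)*x2 = 22*2.6 + 3.6*0.0 + (-5.6)*3.0 = 57.2 + 0.0 - 16.8 = 40.4


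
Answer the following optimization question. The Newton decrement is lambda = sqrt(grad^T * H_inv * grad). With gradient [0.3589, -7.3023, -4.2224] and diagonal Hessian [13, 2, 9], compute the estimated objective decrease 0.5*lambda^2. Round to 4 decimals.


Step 1: H is diagonal, so H^(-1) * g = [0.0276, -3.6512, -0.4692].
Step 2: g^T H^(-1) g = sum_i g_i^2 / H_ii
  = (0.3589)^2/13 + (-7.3023)^2/2 + (-4.2224)^2/9
  = 0.0099 + 26.6618 + 1.981 = 28.6527
Step 3: Objective decrease = 0.5 * g^T H^(-1) g = 14.3263


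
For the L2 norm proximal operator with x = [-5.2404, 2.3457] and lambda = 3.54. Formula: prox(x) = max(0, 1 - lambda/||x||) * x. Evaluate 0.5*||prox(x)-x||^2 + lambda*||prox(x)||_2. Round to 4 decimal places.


Step 1: Compute ||x||.
||x|| = 5.7414
Step 2: Compute scaling factor.
scale = max(0, 1 - 3.54/5.7414) = 0.3834
Step 3: prox(x) = [-2.0093, 0.8994]
||prox(x)|| = 2.2014
Step 4: Proximal objective.
0.5*||prox-x||^2 = 6.2658
lambda*||prox|| = 7.793
Total = 14.0589


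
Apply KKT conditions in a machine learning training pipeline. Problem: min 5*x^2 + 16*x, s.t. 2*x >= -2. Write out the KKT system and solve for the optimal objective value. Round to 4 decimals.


Step 1: Try lambda = 0 (constraint inactive).
x_unc = -16/(2*5) = -1.6
Check: 2*-1.6 = -3.2 < -2 -- violated!
Step 2: Constraint must be active: 2*x = -2
x* = -2/2 = -1.0
lambda = (2*5*(-1.0) + 16)/2 = 3.0
Step 3: Compute optimal value.
f(x*) = 5*(-1.0)^2 + 16*(-1.0) = -11.0


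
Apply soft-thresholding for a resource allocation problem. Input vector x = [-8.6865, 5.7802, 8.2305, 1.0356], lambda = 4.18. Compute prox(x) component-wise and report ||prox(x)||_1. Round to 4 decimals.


Soft-thresholding with lambda = 4.18:
prox(-8.6865) = sign(-8.6865)*max(|-8.6865| - 4.18, 0) = -4.5065
prox(5.7802) = sign(5.7802)*max(|5.7802| - 4.18, 0) = 1.6002
prox(8.2305) = sign(8.2305)*max(|8.2305| - 4.18, 0) = 4.0505
prox(1.0356) = sign(1.0356)*max(|1.0356| - 4.18, 0) = 0.0
prox(x) = [-4.5065, 1.6002, 4.0505, 0.0]
||prox(x)||_1 = 4.5065 + 1.6002 + 4.0505 + 0.0 = 10.1572


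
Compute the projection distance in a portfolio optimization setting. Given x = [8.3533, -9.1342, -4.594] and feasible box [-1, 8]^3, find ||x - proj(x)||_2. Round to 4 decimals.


Project each component onto [-1, 8].
clip(8.3533) = 8.0, clip(-9.1342) = -1.0, clip(-4.594) = -1.0
Projection = [8.0, -1.0, -1.0]
Squared diffs: [0.1248, 66.1652, 12.9168]
Distance = sqrt(79.2068) = 8.8998


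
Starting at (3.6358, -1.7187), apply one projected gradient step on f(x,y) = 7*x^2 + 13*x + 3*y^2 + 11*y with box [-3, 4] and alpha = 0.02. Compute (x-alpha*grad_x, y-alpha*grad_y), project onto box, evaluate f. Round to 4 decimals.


Step 1: Compute gradient at (3.6358, -1.7187).
grad_x = 2*7*3.6358 + 13 = 63.9012
grad_y = 2*3*-1.7187 + 11 = 0.6878
Step 2: Gradient step.
x_raw = 3.6358 - 0.02*63.9012 = 2.3578
y_raw = -1.7187 - 0.02*0.6878 = -1.7325
Step 3: Project onto [-3, 4].
x_proj = clip(2.3578) = 2.3578
y_proj = clip(-1.7325) = -1.7325
Step 4: Evaluate f.
f(2.3578, -1.7325) = 59.512


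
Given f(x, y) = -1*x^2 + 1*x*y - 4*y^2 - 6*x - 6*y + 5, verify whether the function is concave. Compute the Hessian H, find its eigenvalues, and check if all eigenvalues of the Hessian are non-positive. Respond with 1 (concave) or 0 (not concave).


The Hessian of f(x,y) = -1*x^2 + 1*x*y - 4*y^2 - 6*x - 6*y + 5 is:
H = [[-2, 1], [1, -8]]
Trace = -2 - 8 = -10
Determinant = -2*-8 - (1)^2 = 15
Discriminant = (-10)^2 - 4*15 = 40.0
Eigenvalues: lambda_1 = -8.1623, lambda_2 = -1.8377
The function is concave.

1


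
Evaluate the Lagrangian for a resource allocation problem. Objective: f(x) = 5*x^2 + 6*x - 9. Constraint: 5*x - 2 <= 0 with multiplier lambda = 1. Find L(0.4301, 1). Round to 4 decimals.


Step 1: Evaluate f(x).
f(0.4301) = 5*0.4301^2 + 6*0.4301 - 9 = -5.4945
Step 2: Evaluate g(x).
g(0.4301) = 5*0.4301 - 2 = 0.1505
Step 3: Compute Lagrangian.
L = -5.4945 + 1*0.1505 = -5.344


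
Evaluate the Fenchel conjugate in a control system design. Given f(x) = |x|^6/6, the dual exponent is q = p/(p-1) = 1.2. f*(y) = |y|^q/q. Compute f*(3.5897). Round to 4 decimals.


The conjugate exponent q satisfies 1/p + 1/q = 1.
p = 6, so q = 6/(6 - 1) = 1.2
|y|^q = 3.5897^1.2 = 4.6352
f*(3.5897) = 4.6352 / 1.2 = 3.8627


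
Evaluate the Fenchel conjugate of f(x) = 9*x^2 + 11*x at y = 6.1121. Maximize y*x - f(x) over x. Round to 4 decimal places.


f*(y) = sup_x {y*x - a*x^2 - b*x} = sup_x {(y-b)*x - a*x^2}
FOC: (y - b) - 2a*x = 0 => x* = (y - b)/(2a)
x* = (6.1121 - 11)/(2*9) = -0.2716
f*(6.1121) = (y-b)^2/(4a) = (6.1121 - 11)^2/(4*9)
= 23.8916/36 = 0.6637


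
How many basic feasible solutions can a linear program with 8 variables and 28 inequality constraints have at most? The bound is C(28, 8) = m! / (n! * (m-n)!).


Each vertex corresponds to some choice of n active constraints out of m, so the number of vertices is at most C(m, n) = m! / (n!(m-n)!).
m = 28, n = 8
Numerator: 28 * 27 * 26 * 25 * 24 * 23 * 22 * 21
Denominator: 8! = 40320
C(28, 8) = 3108105


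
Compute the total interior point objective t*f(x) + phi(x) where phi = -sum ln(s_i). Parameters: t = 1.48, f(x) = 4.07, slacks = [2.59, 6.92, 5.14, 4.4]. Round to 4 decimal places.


Step 1: Compute log-barrier.
ln values: [0.9517, 1.9344, 1.6371, 1.4816]
phi = -(0.9517 + 1.9344 + 1.6371 + 1.4816) = -6.0047
Step 2: Compute augmented objective.
t*f(x) = 1.48*4.07 = 6.0236
Total = 6.0236 - 6.0047 = 0.0189


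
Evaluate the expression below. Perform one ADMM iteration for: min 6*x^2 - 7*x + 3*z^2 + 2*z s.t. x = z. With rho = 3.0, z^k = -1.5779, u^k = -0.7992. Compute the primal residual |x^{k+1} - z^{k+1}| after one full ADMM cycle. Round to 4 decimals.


ADMM iteration with rho = 3.0, z^k = -1.5779, u^k = -0.7992
Step 1: x-update.
Minimize 6*x^2 - 7*x + (3.0/2)*(x + 1.5779 - 0.7992)^2
FOC: (2*6 + 3.0)*x = 7 + 3.0*(-1.5779 + 0.7992)
x^{k+1} = 0.3109
Step 2: z-update.
Minimize 3*z^2 + 2*z + (3.0/2)*(0.3109 - z - 0.7992)^2
FOC: (2*3 + 3.0)*z = -2 + 3.0*(0.3109 - 0.7992)
z^{k+1} = -0.385
Step 3: u-update.
u^{k+1} = -0.7992 + 0.3109 + 0.385 = -0.1033
Step 4: Primal residual = |0.3109 + 0.385| = 0.6959


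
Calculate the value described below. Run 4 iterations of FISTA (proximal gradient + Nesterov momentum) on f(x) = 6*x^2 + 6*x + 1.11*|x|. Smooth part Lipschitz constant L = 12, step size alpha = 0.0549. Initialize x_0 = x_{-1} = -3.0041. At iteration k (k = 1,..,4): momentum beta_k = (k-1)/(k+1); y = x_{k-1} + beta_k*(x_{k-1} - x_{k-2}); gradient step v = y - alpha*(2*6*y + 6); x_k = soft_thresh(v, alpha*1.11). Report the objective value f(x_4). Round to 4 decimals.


FISTA on f(x) = 6*x^2 + 6*x + 1.11*|x|
L = 12, alpha = 0.0549
Iteration 1: beta = 0.0, y = -3.0041 + 0.0*(-3.0041 + 3.0041) = -3.0041
  grad(y) = -30.0492, v = y - alpha*grad = -1.3544
  prox(v) = soft_thresh(-1.3544, 0.0609) = -1.2935
Iteration 2: beta = 0.3333, y = -1.2935 + 0.3333*(-1.2935 + 3.0041) = -0.7232
  grad(y) = -2.679, v = y - alpha*grad = -0.5762
  prox(v) = soft_thresh(-0.5762, 0.0609) = -0.5152
Iteration 3: beta = 0.5, y = -0.5152 + 0.5*(-0.5152 + 1.2935) = -0.1261
  grad(y) = 4.4866, v = y - alpha*grad = -0.3724
  prox(v) = soft_thresh(-0.3724, 0.0609) = -0.3115
Iteration 4: beta = 0.6, y = -0.3115 + 0.6*(-0.3115 + 0.5152) = -0.1892
  grad(y) = 3.729, v = y - alpha*grad = -0.394
  prox(v) = soft_thresh(-0.394, 0.0609) = -0.333
f(x_4) = 6*(-0.333)^2 + 6*(-0.333) + 1.11*|-0.333| = -0.9631


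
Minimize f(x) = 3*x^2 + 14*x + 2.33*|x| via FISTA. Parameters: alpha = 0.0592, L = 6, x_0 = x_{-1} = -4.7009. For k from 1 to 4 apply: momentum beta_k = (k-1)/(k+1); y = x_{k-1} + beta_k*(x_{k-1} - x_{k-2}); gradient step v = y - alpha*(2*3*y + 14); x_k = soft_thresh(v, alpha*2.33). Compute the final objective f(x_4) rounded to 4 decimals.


FISTA on f(x) = 3*x^2 + 14*x + 2.33*|x|
L = 6, alpha = 0.0592
Iteration 1: beta = 0.0, y = -4.7009 + 0.0*(-4.7009 + 4.7009) = -4.7009
  grad(y) = -14.2054, v = y - alpha*grad = -3.8599
  prox(v) = soft_thresh(-3.8599, 0.1379) = -3.722
Iteration 2: beta = 0.3333, y = -3.722 + 0.3333*(-3.722 + 4.7009) = -3.3957
  grad(y) = -6.3742, v = y - alpha*grad = -3.0184
  prox(v) = soft_thresh(-3.0184, 0.1379) = -2.8804
Iteration 3: beta = 0.5, y = -2.8804 + 0.5*(-2.8804 + 3.722) = -2.4596
  grad(y) = -0.7577, v = y - alpha*grad = -2.4148
  prox(v) = soft_thresh(-2.4148, 0.1379) = -2.2768
Iteration 4: beta = 0.6, y = -2.2768 + 0.6*(-2.2768 + 2.8804) = -1.9147
  grad(y) = 2.512, v = y - alpha*grad = -2.0634
  prox(v) = soft_thresh(-2.0634, 0.1379) = -1.9254
f(x_4) = 3*(-1.9254)^2 + 14*(-1.9254) + 2.33*|-1.9254| = -11.3479


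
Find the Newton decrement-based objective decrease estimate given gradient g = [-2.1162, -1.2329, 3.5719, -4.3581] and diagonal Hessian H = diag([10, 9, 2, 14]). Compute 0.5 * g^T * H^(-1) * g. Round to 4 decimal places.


Step 1: H is diagonal, so H^(-1) * g = [-0.2116, -0.137, 1.786, -0.3113].
Step 2: g^T H^(-1) g = sum_i g_i^2 / H_ii
  = (-2.1162)^2/10 + (-1.2329)^2/9 + (3.5719)^2/2 + (-4.3581)^2/14
  = 0.4478 + 0.1689 + 6.3792 + 1.3566 = 8.3526
Step 3: Objective decrease = 0.5 * g^T H^(-1) g = 4.1763


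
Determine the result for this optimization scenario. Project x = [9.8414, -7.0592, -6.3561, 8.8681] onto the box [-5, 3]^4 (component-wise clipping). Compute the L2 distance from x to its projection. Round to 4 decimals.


Project each component onto [-5, 3].
clip(9.8414) = 3.0, clip(-7.0592) = -5.0, clip(-6.3561) = -5.0, clip(8.8681) = 3.0
Projection = [3.0, -5.0, -5.0, 3.0]
Squared diffs: [46.8048, 4.2403, 1.839, 34.4346]
Distance = sqrt(87.3187) = 9.3444


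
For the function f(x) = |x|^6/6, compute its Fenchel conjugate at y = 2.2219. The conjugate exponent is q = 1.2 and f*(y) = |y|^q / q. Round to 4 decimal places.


The conjugate exponent q satisfies 1/p + 1/q = 1.
p = 6, so q = 6/(6 - 1) = 1.2
|y|^q = 2.2219^1.2 = 2.6066
f*(2.2219) = 2.6066 / 1.2 = 2.1721


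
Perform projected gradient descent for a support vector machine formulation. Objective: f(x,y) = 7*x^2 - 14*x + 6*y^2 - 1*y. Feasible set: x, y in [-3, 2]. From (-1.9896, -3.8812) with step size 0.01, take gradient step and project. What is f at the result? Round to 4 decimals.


Step 1: Compute gradient at (-1.9896, -3.8812).
grad_x = 2*7*-1.9896 - 14 = -41.8544
grad_y = 2*6*-3.8812 - 1 = -47.5744
Step 2: Gradient step.
x_raw = -1.9896 - 0.01*-41.8544 = -1.5711
y_raw = -3.8812 - 0.01*-47.5744 = -3.4055
Step 3: Project onto [-3, 2].
x_proj = clip(-1.5711) = -1.5711
y_proj = clip(-3.4055) = -3.0
Step 4: Evaluate f.
f(-1.5711, -3.0) = 96.2723


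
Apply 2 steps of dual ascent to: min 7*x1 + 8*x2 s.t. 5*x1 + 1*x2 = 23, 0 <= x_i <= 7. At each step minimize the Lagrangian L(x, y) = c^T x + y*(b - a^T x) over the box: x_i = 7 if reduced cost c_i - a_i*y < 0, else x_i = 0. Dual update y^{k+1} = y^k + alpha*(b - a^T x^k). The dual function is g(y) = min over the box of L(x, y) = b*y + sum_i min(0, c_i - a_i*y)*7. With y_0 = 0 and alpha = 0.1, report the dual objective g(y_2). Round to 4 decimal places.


Dual ascent for LP: min 7*x1 + 8*x2, 5*x1 + 1*x2 = 23, 0 <= x_i <= 7
Step 1: y^k = 0.0, reduced costs: (7.0, 8.0)
  x^k = (0.0, 0.0), subgradient = b - a^T x = 23.0
  y^{k+1} = 0.0 + 0.1*23.0 = 2.3
Step 2: y^k = 2.3, reduced costs: (-4.5, 5.7)
  x^k = (7.0, 0.0), subgradient = b - a^T x = -12.0
  y^{k+1} = 2.3 + 0.1*-12.0 = 1.1
Dual objective at y_2 = 1.1: reduced costs (1.5, 6.9), box minimizer x = (0.0, 0.0)
g(y_2) = b*y + (c1 - a1*y)*x1 + (c2 - a2*y)*x2 = 23*1.1 + 1.5*0.0 + 6.9*0.0 = 25.3 + 0.0 + 0.0 = 25.3


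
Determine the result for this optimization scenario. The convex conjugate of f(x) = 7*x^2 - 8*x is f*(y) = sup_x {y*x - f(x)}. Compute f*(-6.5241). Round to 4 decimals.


f*(y) = sup_x {y*x - a*x^2 - b*x} = sup_x {(y-b)*x - a*x^2}
FOC: (y - b) - 2a*x = 0 => x* = (y - b)/(2a)
x* = (-6.5241 + 8)/(2*7) = 0.1054
f*(-6.5241) = (y-b)^2/(4a) = (-6.5241 + 8)^2/(4*7)
= 2.1783/28 = 0.0778


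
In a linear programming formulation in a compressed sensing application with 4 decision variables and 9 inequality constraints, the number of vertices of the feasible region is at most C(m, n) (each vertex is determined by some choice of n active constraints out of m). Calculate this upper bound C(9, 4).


Each vertex corresponds to some choice of n active constraints out of m, so the number of vertices is at most C(m, n) = m! / (n!(m-n)!).
m = 9, n = 4
Numerator: 9 * 8 * 7 * 6
Denominator: 4! = 24
C(9, 4) = 126


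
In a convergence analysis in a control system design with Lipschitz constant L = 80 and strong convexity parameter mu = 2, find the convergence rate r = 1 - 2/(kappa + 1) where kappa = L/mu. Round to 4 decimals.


Step 1: Compute the condition number.
kappa = L/mu = 80/2 = 40.0
Step 2: Compute the convergence rate.
r = 1 - 2/(kappa + 1) = 1 - 2*mu/(L + mu) = (L - mu)/(L + mu) = 78/82 = 0.9512


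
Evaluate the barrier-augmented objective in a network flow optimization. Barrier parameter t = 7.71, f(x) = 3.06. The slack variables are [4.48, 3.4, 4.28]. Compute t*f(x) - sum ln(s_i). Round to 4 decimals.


Step 1: Compute log-barrier.
ln values: [1.4996, 1.2238, 1.454]
phi = -(1.4996 + 1.2238 + 1.454) = -4.1774
Step 2: Compute augmented objective.
t*f(x) = 7.71*3.06 = 23.5926
Total = 23.5926 - 4.1774 = 19.4152


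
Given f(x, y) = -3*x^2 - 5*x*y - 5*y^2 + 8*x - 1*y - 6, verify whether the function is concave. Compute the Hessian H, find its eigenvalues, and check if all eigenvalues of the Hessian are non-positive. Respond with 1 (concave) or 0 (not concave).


The Hessian of f(x,y) = -3*x^2 - 5*x*y - 5*y^2 + 8*x - 1*y - 6 is:
H = [[-6, -5], [-5, -10]]
Trace = -6 - 10 = -16
Determinant = -6*-10 - (-5)^2 = 35
Discriminant = (-16)^2 - 4*35 = 116.0
Eigenvalues: lambda_1 = -13.3852, lambda_2 = -2.6148
The function is concave.

1


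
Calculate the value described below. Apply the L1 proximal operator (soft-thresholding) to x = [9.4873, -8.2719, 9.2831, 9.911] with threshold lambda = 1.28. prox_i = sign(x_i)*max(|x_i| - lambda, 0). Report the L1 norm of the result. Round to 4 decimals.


Soft-thresholding with lambda = 1.28:
prox(9.4873) = sign(9.4873)*max(|9.4873| - 1.28, 0) = 8.2073
prox(-8.2719) = sign(-8.2719)*max(|-8.2719| - 1.28, 0) = -6.9919
prox(9.2831) = sign(9.2831)*max(|9.2831| - 1.28, 0) = 8.0031
prox(9.911) = sign(9.911)*max(|9.911| - 1.28, 0) = 8.631
prox(x) = [8.2073, -6.9919, 8.0031, 8.631]
||prox(x)||_1 = 8.2073 + 6.9919 + 8.0031 + 8.631 = 31.8333


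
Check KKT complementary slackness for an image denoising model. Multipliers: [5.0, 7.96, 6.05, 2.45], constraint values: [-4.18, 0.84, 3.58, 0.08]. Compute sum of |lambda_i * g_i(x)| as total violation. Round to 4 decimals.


KKT complementary slackness check:
lambda_1 * g_1 = 5.0 * -4.18 = -20.9
lambda_2 * g_2 = 7.96 * 0.84 = 6.6864
lambda_3 * g_3 = 6.05 * 3.58 = 21.659
lambda_4 * g_4 = 2.45 * 0.08 = 0.196
Total violation = 20.9 + 6.6864 + 21.659 + 0.196 = 49.4414


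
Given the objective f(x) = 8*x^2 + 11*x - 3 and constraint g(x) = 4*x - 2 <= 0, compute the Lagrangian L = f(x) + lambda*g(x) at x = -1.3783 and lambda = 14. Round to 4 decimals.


Step 1: Evaluate f(x).
f(-1.3783) = 8*(-1.3783)^2 + 11*(-1.3783) - 3 = -2.9636
Step 2: Evaluate g(x).
g(-1.3783) = 4*-1.3783 - 2 = -7.5132
Step 3: Compute Lagrangian.
L = -2.9636 + 14*-7.5132 = -108.1484


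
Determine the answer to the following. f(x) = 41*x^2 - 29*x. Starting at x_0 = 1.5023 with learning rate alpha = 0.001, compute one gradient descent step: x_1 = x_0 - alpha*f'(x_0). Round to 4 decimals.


We compute the gradient at x_0 and apply the update.
f'(x) = 82*x - 29
f'(1.5023) = 82*1.5023 - 29 = 94.1886
x_1 = 1.5023 - 0.001*94.1886 = 1.4081


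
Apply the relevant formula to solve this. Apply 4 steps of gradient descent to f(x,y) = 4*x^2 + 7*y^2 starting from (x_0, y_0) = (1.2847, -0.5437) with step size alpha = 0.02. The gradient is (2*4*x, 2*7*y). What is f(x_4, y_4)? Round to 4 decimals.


Gradient descent on f(x,y) = 4*x^2 + 7*y^2.
Starting point: (1.2847, -0.5437), alpha = 0.02
Step 1: grad_x = 2*4*1.2847 = 10.2776, grad_y = 2*7*-0.5437 = -7.6118
  x_1 = 1.2847 - 0.02*10.2776 = 1.0791
  y_1 = -0.5437 - 0.02*-7.6118 = -0.3915
Step 2: grad_x = 2*4*1.0791 = 8.6332, grad_y = 2*7*-0.3915 = -5.4805
  x_2 = 1.0791 - 0.02*8.6332 = 0.9065
  y_2 = -0.3915 - 0.02*-5.4805 = -0.2819
Step 3: grad_x = 2*4*0.9065 = 7.2519, grad_y = 2*7*-0.2819 = -3.946
  x_3 = 0.9065 - 0.02*7.2519 = 0.7614
  y_3 = -0.2819 - 0.02*-3.946 = -0.2029
Step 4: grad_x = 2*4*0.7614 = 6.0916, grad_y = 2*7*-0.2029 = -2.8411
  x_4 = 0.7614 - 0.02*6.0916 = 0.6396
  y_4 = -0.2029 - 0.02*-2.8411 = -0.1461
f(0.6396, -0.1461) = 4*0.6396^2 + 7*(-0.1461)^2 = 1.7859


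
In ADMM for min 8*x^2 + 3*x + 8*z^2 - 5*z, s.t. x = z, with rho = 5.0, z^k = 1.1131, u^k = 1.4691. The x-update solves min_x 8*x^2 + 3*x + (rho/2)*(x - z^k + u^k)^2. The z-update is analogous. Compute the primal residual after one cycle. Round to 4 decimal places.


ADMM iteration with rho = 5.0, z^k = 1.1131, u^k = 1.4691
Step 1: x-update.
Minimize 8*x^2 + 3*x + (5.0/2)*(x - 1.1131 + 1.4691)^2
FOC: (2*8 + 5.0)*x = -3 + 5.0*(1.1131 - 1.4691)
x^{k+1} = -0.2276
Step 2: z-update.
Minimize 8*z^2 - 5*z + (5.0/2)*(-0.2276 - z + 1.4691)^2
FOC: (2*8 + 5.0)*z = 5 + 5.0*(-0.2276 + 1.4691)
z^{k+1} = 0.5337
Step 3: u-update.
u^{k+1} = 1.4691 - 0.2276 - 0.5337 = 0.7078
Step 4: Primal residual = |-0.2276 - 0.5337| = 0.7613


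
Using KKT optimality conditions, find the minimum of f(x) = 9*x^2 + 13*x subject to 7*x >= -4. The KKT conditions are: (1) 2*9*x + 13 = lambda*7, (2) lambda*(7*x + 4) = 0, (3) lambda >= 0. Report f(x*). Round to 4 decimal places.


Step 1: Try lambda = 0 (constraint inactive).
x_unc = -13/(2*9) = -0.7222
Check: 7*-0.7222 = -5.0554 < -4 -- violated!
Step 2: Constraint must be active: 7*x = -4
x* = -4/7 = -0.5714 (rounded; the exact value -4/7 is used below)
lambda = (2*9*(-4/7) + 13)/7 = 0.3878
Step 3: Compute optimal value.
f(x*) = 9*(-4/7)^2 + 13*(-4/7) = -4.4898


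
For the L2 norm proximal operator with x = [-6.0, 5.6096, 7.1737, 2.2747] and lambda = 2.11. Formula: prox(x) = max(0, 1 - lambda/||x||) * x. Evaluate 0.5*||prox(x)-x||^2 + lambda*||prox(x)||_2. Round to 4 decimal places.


Step 1: Compute ||x||.
||x|| = 11.1402
Step 2: Compute scaling factor.
scale = max(0, 1 - 2.11/11.1402) = 0.8106
Step 3: prox(x) = [-4.8636, 4.5471, 5.815, 1.8439]
||prox(x)|| = 9.0302
Step 4: Proximal objective.
0.5*||prox-x||^2 = 2.2261
lambda*||prox|| = 19.0537
Total = 21.2798


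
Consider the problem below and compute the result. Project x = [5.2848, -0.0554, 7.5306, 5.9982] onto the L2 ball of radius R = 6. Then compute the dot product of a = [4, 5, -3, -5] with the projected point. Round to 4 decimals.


Step 1: Compute ||x|| (intermediates to 6 decimals).
||x|| = sqrt(5.2848^2 + (-0.0554)^2 + 7.5306^2 + 5.9982^2) = 10.982737
Step 2: Project.
Since ||x|| > R, scale = R/||x|| = 6/10.982737 = 0.546312, proj(x) = scale * x
proj(x) = [2.88715, -0.030266, 4.114057, 3.276889]
Step 3: Dot product.
a^T * proj(x) = 4*2.88715 + 5*(-0.030266) - 3*4.114057 - 5*3.276889 = -17.3293


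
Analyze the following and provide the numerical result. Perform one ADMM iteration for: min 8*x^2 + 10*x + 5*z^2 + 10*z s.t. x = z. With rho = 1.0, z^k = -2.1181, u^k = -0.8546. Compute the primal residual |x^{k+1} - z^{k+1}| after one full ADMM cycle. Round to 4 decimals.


ADMM iteration with rho = 1.0, z^k = -2.1181, u^k = -0.8546
Step 1: x-update.
Minimize 8*x^2 + 10*x + (1.0/2)*(x + 2.1181 - 0.8546)^2
FOC: (2*8 + 1.0)*x = -10 + 1.0*(-2.1181 + 0.8546)
x^{k+1} = -0.6626
Step 2: z-update.
Minimize 5*z^2 + 10*z + (1.0/2)*(-0.6626 - z - 0.8546)^2
FOC: (2*5 + 1.0)*z = -10 + 1.0*(-0.6626 - 0.8546)
z^{k+1} = -1.047
Step 3: u-update.
u^{k+1} = -0.8546 - 0.6626 + 1.047 = -0.4701
Step 4: Primal residual = |-0.6626 + 1.047| = 0.3845


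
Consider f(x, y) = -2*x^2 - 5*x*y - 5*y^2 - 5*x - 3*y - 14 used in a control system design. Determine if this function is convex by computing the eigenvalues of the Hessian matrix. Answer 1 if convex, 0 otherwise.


The Hessian of f(x,y) = -2*x^2 - 5*x*y - 5*y^2 - 5*x - 3*y - 14 is:
H = [[-4, -5], [-5, -10]]
Trace = -4 - 10 = -14
Determinant = -4*-10 - (-5)^2 = 15
Discriminant = (-14)^2 - 4*15 = 136.0
Eigenvalues: lambda_1 = -12.831, lambda_2 = -1.169
The function is not convex.

0


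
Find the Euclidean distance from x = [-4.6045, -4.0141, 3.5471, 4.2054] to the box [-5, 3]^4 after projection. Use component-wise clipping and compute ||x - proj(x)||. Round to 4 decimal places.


Project each component onto [-5, 3].
clip(-4.6045) = -4.6045, clip(-4.0141) = -4.0141, clip(3.5471) = 3.0, clip(4.2054) = 3.0
Projection = [-4.6045, -4.0141, 3.0, 3.0]
Squared diffs: [0.0, 0.0, 0.2993, 1.453]
Distance = sqrt(1.7523) = 1.3237


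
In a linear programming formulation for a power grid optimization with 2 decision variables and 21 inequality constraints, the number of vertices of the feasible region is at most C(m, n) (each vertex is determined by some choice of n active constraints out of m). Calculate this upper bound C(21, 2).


Each vertex corresponds to some choice of n active constraints out of m, so the number of vertices is at most C(m, n) = m! / (n!(m-n)!).
m = 21, n = 2
Numerator: 21 * 20
Denominator: 2! = 2
C(21, 2) = 210


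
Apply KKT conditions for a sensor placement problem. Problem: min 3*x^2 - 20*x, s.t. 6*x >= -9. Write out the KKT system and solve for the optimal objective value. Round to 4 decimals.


Step 1: Try lambda = 0 (constraint inactive).
Stationarity: 2*3*x - 20 = 0
x* = 20/(2*3) = 10/3 = 3.3333 (rounded; the exact value 10/3 is used below)
Check constraint: 6*3.3333 = 19.9998 >= -9 -- satisfied.
Step 2: Compute optimal value.
f(x*) = 3*(10/3)^2 - 20*(10/3) = -33.3333


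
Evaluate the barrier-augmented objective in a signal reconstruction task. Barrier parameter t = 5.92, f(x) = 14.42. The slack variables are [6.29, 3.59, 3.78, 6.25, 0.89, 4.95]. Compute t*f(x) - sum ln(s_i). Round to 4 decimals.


Step 1: Compute log-barrier.
ln values: [1.839, 1.2782, 1.3297, 1.8326, -0.1165, 1.5994]
phi = -(1.839 + 1.2782 + 1.3297 + 1.8326 - 0.1165 + 1.5994) = -7.7623
Step 2: Compute augmented objective.
t*f(x) = 5.92*14.42 = 85.3664
Total = 85.3664 - 7.7623 = 77.6041


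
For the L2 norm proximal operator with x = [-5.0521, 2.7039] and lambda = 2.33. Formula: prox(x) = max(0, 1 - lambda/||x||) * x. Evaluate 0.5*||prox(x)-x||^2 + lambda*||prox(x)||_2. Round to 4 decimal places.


Step 1: Compute ||x||.
||x|| = 5.7302
Step 2: Compute scaling factor.
scale = max(0, 1 - 2.33/5.7302) = 0.5934
Step 3: prox(x) = [-2.9978, 1.6044]
||prox(x)|| = 3.4002
Step 4: Proximal objective.
0.5*||prox-x||^2 = 2.7145
lambda*||prox|| = 7.9225
Total = 10.6368


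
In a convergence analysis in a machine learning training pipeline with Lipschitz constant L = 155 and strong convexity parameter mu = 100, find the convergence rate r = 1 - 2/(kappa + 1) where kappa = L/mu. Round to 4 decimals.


Step 1: Compute the condition number.
kappa = L/mu = 155/100 = 1.55
Step 2: Compute the convergence rate.
r = 1 - 2/(kappa + 1) = 1 - 2*mu/(L + mu) = (L - mu)/(L + mu) = 55/255 = 0.2157


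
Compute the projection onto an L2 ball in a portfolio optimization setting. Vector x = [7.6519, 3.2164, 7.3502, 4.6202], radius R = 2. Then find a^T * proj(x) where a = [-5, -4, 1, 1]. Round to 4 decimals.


Step 1: Compute ||x|| (intermediates to 6 decimals).
||x|| = sqrt(7.6519^2 + 3.2164^2 + 7.3502^2 + 4.6202^2) = 12.011182
Step 2: Project.
Since ||x|| > R, scale = R/||x|| = 2/12.011182 = 0.166512, proj(x) = scale * x
proj(x) = [1.274133, 0.535569, 1.223897, 0.769319]
Step 3: Dot product.
a^T * proj(x) = -5*1.274133 - 4*0.535569 + 1*1.223897 + 1*0.769319 = -6.5197


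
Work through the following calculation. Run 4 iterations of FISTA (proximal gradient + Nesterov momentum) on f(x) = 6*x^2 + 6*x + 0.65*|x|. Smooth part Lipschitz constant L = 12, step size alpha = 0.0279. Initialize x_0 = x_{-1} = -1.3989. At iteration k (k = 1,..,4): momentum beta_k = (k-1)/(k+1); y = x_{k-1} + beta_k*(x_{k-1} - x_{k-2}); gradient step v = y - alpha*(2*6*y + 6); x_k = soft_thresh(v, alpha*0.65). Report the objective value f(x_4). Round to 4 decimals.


FISTA on f(x) = 6*x^2 + 6*x + 0.65*|x|
L = 12, alpha = 0.0279
Iteration 1: beta = 0.0, y = -1.3989 + 0.0*(-1.3989 + 1.3989) = -1.3989
  grad(y) = -10.7868, v = y - alpha*grad = -1.0979
  prox(v) = soft_thresh(-1.0979, 0.0181) = -1.0798
Iteration 2: beta = 0.3333, y = -1.0798 + 0.3333*(-1.0798 + 1.3989) = -0.9735
  grad(y) = -5.6814, v = y - alpha*grad = -0.8149
  prox(v) = soft_thresh(-0.8149, 0.0181) = -0.7968
Iteration 3: beta = 0.5, y = -0.7968 + 0.5*(-0.7968 + 1.0798) = -0.6553
  grad(y) = -1.8636, v = y - alpha*grad = -0.6033
  prox(v) = soft_thresh(-0.6033, 0.0181) = -0.5852
Iteration 4: beta = 0.6, y = -0.5852 + 0.6*(-0.5852 + 0.7968) = -0.4582
  grad(y) = 0.5017, v = y - alpha*grad = -0.4722
  prox(v) = soft_thresh(-0.4722, 0.0181) = -0.4541
f(x_4) = 6*(-0.4541)^2 + 6*(-0.4541) + 0.65*|-0.4541| = -1.1922


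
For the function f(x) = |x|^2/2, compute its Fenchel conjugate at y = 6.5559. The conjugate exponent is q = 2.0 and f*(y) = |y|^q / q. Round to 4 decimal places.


The conjugate exponent q satisfies 1/p + 1/q = 1.
p = 2, so q = 2/(2 - 1) = 2.0
|y|^q = 6.5559^2.0 = 42.9798
f*(6.5559) = 42.9798 / 2.0 = 21.4899


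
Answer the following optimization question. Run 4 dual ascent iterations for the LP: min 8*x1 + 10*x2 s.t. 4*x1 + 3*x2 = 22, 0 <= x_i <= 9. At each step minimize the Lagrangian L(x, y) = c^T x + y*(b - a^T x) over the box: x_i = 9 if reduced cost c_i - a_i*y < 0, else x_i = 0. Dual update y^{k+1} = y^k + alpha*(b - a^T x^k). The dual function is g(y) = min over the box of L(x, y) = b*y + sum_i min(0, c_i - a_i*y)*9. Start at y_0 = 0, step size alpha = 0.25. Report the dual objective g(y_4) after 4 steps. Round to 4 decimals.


Dual ascent for LP: min 8*x1 + 10*x2, 4*x1 + 3*x2 = 22, 0 <= x_i <= 9
Step 1: y^k = 0.0, reduced costs: (8.0, 10.0)
  x^k = (0.0, 0.0), subgradient = b - a^T x = 22.0
  y^{k+1} = 0.0 + 0.25*22.0 = 5.5
Step 2: y^k = 5.5, reduced costs: (-14.0, -6.5)
  x^k = (9.0, 9.0), subgradient = b - a^T x = -41.0
  y^{k+1} = 5.5 + 0.25*-41.0 = -4.75
Step 3: y^k = -4.75, reduced costs: (27.0, 24.25)
  x^k = (0.0, 0.0), subgradient = b - a^T x = 22.0
  y^{k+1} = -4.75 + 0.25*22.0 = 0.75
Step 4: y^k = 0.75, reduced costs: (5.0, 7.75)
  x^k = (0.0, 0.0), subgradient = b - a^T x = 22.0
  y^{k+1} = 0.75 + 0.25*22.0 = 6.25
Dual objective at y_4 = 6.25: reduced costs (-17.0, -8.75), box minimizer x = (9.0, 9.0)
g(y_4) = b*y + (c1 - a1*y)*x1 + (c2 - a2*y)*x2 = 22*6.25 + (-17.0)*9.0 + (-8.75)*9.0 = 137.5 - 153.0 - 78.75 = -94.25


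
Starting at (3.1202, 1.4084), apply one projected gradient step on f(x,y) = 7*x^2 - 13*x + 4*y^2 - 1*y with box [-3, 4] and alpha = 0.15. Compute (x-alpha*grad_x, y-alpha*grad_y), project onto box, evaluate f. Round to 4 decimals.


Step 1: Compute gradient at (3.1202, 1.4084).
grad_x = 2*7*3.1202 - 13 = 30.6828
grad_y = 2*4*1.4084 - 1 = 10.2672
Step 2: Gradient step.
x_raw = 3.1202 - 0.15*30.6828 = -1.4822
y_raw = 1.4084 - 0.15*10.2672 = -0.1317
Step 3: Project onto [-3, 4].
x_proj = clip(-1.4822) = -1.4822
y_proj = clip(-0.1317) = -0.1317
Step 4: Evaluate f.
f(-1.4822, -0.1317) = 34.8487


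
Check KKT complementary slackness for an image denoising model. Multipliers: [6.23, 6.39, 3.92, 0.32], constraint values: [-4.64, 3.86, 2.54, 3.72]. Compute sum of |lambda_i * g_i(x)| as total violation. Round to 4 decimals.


KKT complementary slackness check:
lambda_1 * g_1 = 6.23 * -4.64 = -28.9072
lambda_2 * g_2 = 6.39 * 3.86 = 24.6654
lambda_3 * g_3 = 3.92 * 2.54 = 9.9568
lambda_4 * g_4 = 0.32 * 3.72 = 1.1904
Total violation = 28.9072 + 24.6654 + 9.9568 + 1.1904 = 64.7198


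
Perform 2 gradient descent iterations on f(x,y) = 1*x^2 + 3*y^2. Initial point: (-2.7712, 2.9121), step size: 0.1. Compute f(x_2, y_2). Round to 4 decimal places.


Gradient descent on f(x,y) = 1*x^2 + 3*y^2.
Starting point: (-2.7712, 2.9121), alpha = 0.1
Step 1: grad_x = 2*1*-2.7712 = -5.5424, grad_y = 2*3*2.9121 = 17.4726
  x_1 = -2.7712 - 0.1*-5.5424 = -2.217
  y_1 = 2.9121 - 0.1*17.4726 = 1.1648
Step 2: grad_x = 2*1*-2.217 = -4.4339, grad_y = 2*3*1.1648 = 6.989
  x_2 = -2.217 - 0.1*-4.4339 = -1.7736
  y_2 = 1.1648 - 0.1*6.989 = 0.4659
f(-1.7736, 0.4659) = 1*(-1.7736)^2 + 3*0.4659^2 = 3.7968


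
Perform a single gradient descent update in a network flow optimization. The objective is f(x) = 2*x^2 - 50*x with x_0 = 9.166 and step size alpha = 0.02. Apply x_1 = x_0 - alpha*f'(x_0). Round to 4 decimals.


We compute the gradient at x_0 and apply the update.
f'(x) = 4*x - 50
f'(9.166) = 4*9.166 - 50 = -13.336
x_1 = 9.166 - 0.02*-13.336 = 9.4327


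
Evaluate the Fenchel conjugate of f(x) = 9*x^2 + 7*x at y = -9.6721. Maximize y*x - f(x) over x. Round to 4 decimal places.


f*(y) = sup_x {y*x - a*x^2 - b*x} = sup_x {(y-b)*x - a*x^2}
FOC: (y - b) - 2a*x = 0 => x* = (y - b)/(2a)
x* = (-9.6721 - 7)/(2*9) = -0.9262
f*(-9.6721) = (y-b)^2/(4a) = (-9.6721 - 7)^2/(4*9)
= 277.9589/36 = 7.7211


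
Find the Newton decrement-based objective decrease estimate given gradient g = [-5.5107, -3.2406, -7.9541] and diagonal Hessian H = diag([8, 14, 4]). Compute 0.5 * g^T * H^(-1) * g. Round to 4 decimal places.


Step 1: H is diagonal, so H^(-1) * g = [-0.6888, -0.2315, -1.9885].
Step 2: g^T H^(-1) g = sum_i g_i^2 / H_ii
  = (-5.5107)^2/8 + (-3.2406)^2/14 + (-7.9541)^2/4
  = 3.796 + 0.7501 + 15.8169 = 20.363
Step 3: Objective decrease = 0.5 * g^T H^(-1) g = 10.1815


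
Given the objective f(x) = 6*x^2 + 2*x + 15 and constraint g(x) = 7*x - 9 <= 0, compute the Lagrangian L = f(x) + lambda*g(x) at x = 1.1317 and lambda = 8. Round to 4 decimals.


Step 1: Evaluate f(x).
f(1.1317) = 6*1.1317^2 + 2*1.1317 + 15 = 24.9479
Step 2: Evaluate g(x).
g(1.1317) = 7*1.1317 - 9 = -1.0781
Step 3: Compute Lagrangian.
L = 24.9479 + 8*-1.0781 = 16.3231


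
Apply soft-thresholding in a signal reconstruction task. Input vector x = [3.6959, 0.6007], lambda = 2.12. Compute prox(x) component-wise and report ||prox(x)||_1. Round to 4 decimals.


Soft-thresholding with lambda = 2.12:
prox(3.6959) = sign(3.6959)*max(|3.6959| - 2.12, 0) = 1.5759
prox(0.6007) = sign(0.6007)*max(|0.6007| - 2.12, 0) = 0.0
prox(x) = [1.5759, 0.0]
||prox(x)||_1 = 1.5759 + 0.0 = 1.5759


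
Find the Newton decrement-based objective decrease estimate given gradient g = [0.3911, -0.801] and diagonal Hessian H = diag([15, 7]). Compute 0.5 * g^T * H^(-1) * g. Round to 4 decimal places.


Step 1: H is diagonal, so H^(-1) * g = [0.0261, -0.1144].
Step 2: g^T H^(-1) g = sum_i g_i^2 / H_ii
  = (0.3911)^2/15 + (-0.801)^2/7
  = 0.0102 + 0.0917 = 0.1019
Step 3: Objective decrease = 0.5 * g^T H^(-1) g = 0.0509


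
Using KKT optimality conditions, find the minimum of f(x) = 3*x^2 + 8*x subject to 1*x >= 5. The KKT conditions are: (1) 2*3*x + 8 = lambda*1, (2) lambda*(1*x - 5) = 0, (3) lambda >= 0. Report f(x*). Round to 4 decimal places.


Step 1: Try lambda = 0 (constraint inactive).
x_unc = -8/(2*3) = -1.3333
Check: 1*-1.3333 = -1.3333 < 5 -- violated!
Step 2: Constraint must be active: 1*x = 5
x* = 5/1 = 5.0
lambda = (2*3*5.0 + 8)/1 = 38.0
Step 3: Compute optimal value.
f(x*) = 3*5.0^2 + 8*5.0 = 115.0


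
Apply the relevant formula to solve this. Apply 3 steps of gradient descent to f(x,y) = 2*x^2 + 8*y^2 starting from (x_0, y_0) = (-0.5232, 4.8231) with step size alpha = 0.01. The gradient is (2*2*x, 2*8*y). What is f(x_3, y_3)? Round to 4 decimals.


Gradient descent on f(x,y) = 2*x^2 + 8*y^2.
Starting point: (-0.5232, 4.8231), alpha = 0.01
Step 1: grad_x = 2*2*-0.5232 = -2.0928, grad_y = 2*8*4.8231 = 77.1696
  x_1 = -0.5232 - 0.01*-2.0928 = -0.5023
  y_1 = 4.8231 - 0.01*77.1696 = 4.0514
Step 2: grad_x = 2*2*-0.5023 = -2.0091, grad_y = 2*8*4.0514 = 64.8225
  x_2 = -0.5023 - 0.01*-2.0091 = -0.4822
  y_2 = 4.0514 - 0.01*64.8225 = 3.4032
Step 3: grad_x = 2*2*-0.4822 = -1.9287, grad_y = 2*8*3.4032 = 54.4509
  x_3 = -0.4822 - 0.01*-1.9287 = -0.4629
  y_3 = 3.4032 - 0.01*54.4509 = 2.8587
f(-0.4629, 2.8587) = 2*(-0.4629)^2 + 8*2.8587^2 = 65.8045


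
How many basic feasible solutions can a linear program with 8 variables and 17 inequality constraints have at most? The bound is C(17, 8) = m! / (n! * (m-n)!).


Each vertex corresponds to some choice of n active constraints out of m, so the number of vertices is at most C(m, n) = m! / (n!(m-n)!).
m = 17, n = 8
Numerator: 17 * 16 * 15 * 14 * 13 * 12 * 11 * 10
Denominator: 8! = 40320
C(17, 8) = 24310


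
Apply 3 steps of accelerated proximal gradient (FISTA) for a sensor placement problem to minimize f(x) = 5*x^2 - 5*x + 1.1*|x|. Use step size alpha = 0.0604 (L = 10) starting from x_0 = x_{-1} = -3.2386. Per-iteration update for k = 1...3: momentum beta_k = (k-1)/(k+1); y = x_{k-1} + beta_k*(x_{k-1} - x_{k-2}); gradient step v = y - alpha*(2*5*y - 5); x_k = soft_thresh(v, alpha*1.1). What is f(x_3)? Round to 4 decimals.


FISTA on f(x) = 5*x^2 - 5*x + 1.1*|x|
L = 10, alpha = 0.0604
Iteration 1: beta = 0.0, y = -3.2386 + 0.0*(-3.2386 + 3.2386) = -3.2386
  grad(y) = -37.386, v = y - alpha*grad = -0.9805
  prox(v) = soft_thresh(-0.9805, 0.0664) = -0.914
Iteration 2: beta = 0.3333, y = -0.914 + 0.3333*(-0.914 + 3.2386) = -0.1392
  grad(y) = -6.3919, v = y - alpha*grad = 0.2469
  prox(v) = soft_thresh(0.2469, 0.0664) = 0.1804
Iteration 3: beta = 0.5, y = 0.1804 + 0.5*(0.1804 + 0.914) = 0.7277
  grad(y) = 2.2768, v = y - alpha*grad = 0.5902
  prox(v) = soft_thresh(0.5902, 0.0664) = 0.5237
f(x_3) = 5*0.5237^2 - 5*0.5237 + 1.1*|0.5237| = -0.6711


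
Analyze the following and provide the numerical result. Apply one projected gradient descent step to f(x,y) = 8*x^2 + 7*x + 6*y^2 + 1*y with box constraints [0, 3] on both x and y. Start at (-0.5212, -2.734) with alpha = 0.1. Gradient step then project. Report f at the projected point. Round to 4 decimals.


Step 1: Compute gradient at (-0.5212, -2.734).
grad_x = 2*8*-0.5212 + 7 = -1.3392
grad_y = 2*6*-2.734 + 1 = -31.808
Step 2: Gradient step.
x_raw = -0.5212 - 0.1*-1.3392 = -0.3873
y_raw = -2.734 - 0.1*-31.808 = 0.4468
Step 3: Project onto [0, 3].
x_proj = clip(-0.3873) = 0.0
y_proj = clip(0.4468) = 0.4468
Step 4: Evaluate f.
f(0.0, 0.4468) = 1.6446


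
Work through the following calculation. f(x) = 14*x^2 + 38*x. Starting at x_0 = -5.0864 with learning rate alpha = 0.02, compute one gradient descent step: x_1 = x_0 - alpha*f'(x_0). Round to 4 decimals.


We compute the gradient at x_0 and apply the update.
f'(x) = 28*x + 38
f'(-5.0864) = 28*-5.0864 + 38 = -104.4192
x_1 = -5.0864 - 0.02*-104.4192 = -2.998


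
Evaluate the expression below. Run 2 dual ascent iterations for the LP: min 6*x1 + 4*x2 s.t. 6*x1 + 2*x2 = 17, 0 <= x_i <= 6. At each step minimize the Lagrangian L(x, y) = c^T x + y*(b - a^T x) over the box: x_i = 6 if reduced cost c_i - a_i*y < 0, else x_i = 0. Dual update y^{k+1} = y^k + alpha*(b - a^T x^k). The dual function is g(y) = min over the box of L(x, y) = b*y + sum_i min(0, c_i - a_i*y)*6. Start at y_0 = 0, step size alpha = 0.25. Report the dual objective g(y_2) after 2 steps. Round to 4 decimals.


Dual ascent for LP: min 6*x1 + 4*x2, 6*x1 + 2*x2 = 17, 0 <= x_i <= 6
Step 1: y^k = 0.0, reduced costs: (6.0, 4.0)
  x^k = (0.0, 0.0), subgradient = b - a^T x = 17.0
  y^{k+1} = 0.0 + 0.25*17.0 = 4.25
Step 2: y^k = 4.25, reduced costs: (-19.5, -4.5)
  x^k = (6.0, 6.0), subgradient = b - a^T x = -31.0
  y^{k+1} = 4.25 + 0.25*-31.0 = -3.5
Dual objective at y_2 = -3.5: reduced costs (27.0, 11.0), box minimizer x = (0.0, 0.0)
g(y_2) = b*y + (c1 - a1*y)*x1 + (c2 - a2*y)*x2 = 17*(-3.5) + 27.0*0.0 + 11.0*0.0 = -59.5 + 0.0 + 0.0 = -59.5


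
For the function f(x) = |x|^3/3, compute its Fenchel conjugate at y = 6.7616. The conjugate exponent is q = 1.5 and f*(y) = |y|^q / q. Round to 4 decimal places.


The conjugate exponent q satisfies 1/p + 1/q = 1.
p = 3, so q = 3/(3 - 1) = 1.5
|y|^q = 6.7616^1.5 = 17.5822
f*(6.7616) = 17.5822 / 1.5 = 11.7215


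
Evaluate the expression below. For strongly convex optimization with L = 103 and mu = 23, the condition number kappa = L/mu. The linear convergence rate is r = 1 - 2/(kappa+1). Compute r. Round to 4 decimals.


Step 1: Compute the condition number.
kappa = L/mu = 103/23 = 4.4783
Step 2: Compute the convergence rate.
r = 1 - 2/(kappa + 1) = 1 - 2*mu/(L + mu) = (L - mu)/(L + mu) = 80/126 = 0.6349


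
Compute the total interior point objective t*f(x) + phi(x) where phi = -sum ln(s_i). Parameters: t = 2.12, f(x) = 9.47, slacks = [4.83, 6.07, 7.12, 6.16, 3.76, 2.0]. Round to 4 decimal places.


Step 1: Compute log-barrier.
ln values: [1.5748, 1.8034, 1.9629, 1.8181, 1.3244, 0.6931]
phi = -(1.5748 + 1.8034 + 1.9629 + 1.8181 + 1.3244 + 0.6931) = -9.1768
Step 2: Compute augmented objective.
t*f(x) = 2.12*9.47 = 20.0764
Total = 20.0764 - 9.1768 = 10.8996


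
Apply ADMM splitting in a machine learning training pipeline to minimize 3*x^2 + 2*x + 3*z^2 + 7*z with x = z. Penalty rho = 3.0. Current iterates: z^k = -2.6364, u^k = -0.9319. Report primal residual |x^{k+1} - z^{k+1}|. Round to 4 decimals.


ADMM iteration with rho = 3.0, z^k = -2.6364, u^k = -0.9319
Step 1: x-update.
Minimize 3*x^2 + 2*x + (3.0/2)*(x + 2.6364 - 0.9319)^2
FOC: (2*3 + 3.0)*x = -2 + 3.0*(-2.6364 + 0.9319)
x^{k+1} = -0.7904
Step 2: z-update.
Minimize 3*z^2 + 7*z + (3.0/2)*(-0.7904 - z - 0.9319)^2
FOC: (2*3 + 3.0)*z = -7 + 3.0*(-0.7904 - 0.9319)
z^{k+1} = -1.3519
Step 3: u-update.
u^{k+1} = -0.9319 - 0.7904 + 1.3519 = -0.3704
Step 4: Primal residual = |-0.7904 + 1.3519| = 0.5615


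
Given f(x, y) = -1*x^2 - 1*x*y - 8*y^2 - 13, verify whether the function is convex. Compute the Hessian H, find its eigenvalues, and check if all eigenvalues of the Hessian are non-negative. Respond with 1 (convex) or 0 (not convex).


The Hessian of f(x,y) = -1*x^2 - 1*x*y - 8*y^2 - 13 is:
H = [[-2, -1], [-1, -16]]
Trace = -2 - 16 = -18
Determinant = -2*-16 - (-1)^2 = 31
Discriminant = (-18)^2 - 4*31 = 200.0
Eigenvalues: lambda_1 = -16.0711, lambda_2 = -1.9289
The function is not convex.

0


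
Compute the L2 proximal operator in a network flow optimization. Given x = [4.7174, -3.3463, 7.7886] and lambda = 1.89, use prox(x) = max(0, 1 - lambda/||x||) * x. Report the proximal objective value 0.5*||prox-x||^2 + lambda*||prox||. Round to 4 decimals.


Step 1: Compute ||x||.
||x|| = 9.7012
Step 2: Compute scaling factor.
scale = max(0, 1 - 1.89/9.7012) = 0.8052
Step 3: prox(x) = [3.7984, -2.6944, 6.2712]
||prox(x)|| = 7.8112
Step 4: Proximal objective.
0.5*||prox-x||^2 = 1.7861
lambda*||prox|| = 14.7632
Total = 16.5493
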